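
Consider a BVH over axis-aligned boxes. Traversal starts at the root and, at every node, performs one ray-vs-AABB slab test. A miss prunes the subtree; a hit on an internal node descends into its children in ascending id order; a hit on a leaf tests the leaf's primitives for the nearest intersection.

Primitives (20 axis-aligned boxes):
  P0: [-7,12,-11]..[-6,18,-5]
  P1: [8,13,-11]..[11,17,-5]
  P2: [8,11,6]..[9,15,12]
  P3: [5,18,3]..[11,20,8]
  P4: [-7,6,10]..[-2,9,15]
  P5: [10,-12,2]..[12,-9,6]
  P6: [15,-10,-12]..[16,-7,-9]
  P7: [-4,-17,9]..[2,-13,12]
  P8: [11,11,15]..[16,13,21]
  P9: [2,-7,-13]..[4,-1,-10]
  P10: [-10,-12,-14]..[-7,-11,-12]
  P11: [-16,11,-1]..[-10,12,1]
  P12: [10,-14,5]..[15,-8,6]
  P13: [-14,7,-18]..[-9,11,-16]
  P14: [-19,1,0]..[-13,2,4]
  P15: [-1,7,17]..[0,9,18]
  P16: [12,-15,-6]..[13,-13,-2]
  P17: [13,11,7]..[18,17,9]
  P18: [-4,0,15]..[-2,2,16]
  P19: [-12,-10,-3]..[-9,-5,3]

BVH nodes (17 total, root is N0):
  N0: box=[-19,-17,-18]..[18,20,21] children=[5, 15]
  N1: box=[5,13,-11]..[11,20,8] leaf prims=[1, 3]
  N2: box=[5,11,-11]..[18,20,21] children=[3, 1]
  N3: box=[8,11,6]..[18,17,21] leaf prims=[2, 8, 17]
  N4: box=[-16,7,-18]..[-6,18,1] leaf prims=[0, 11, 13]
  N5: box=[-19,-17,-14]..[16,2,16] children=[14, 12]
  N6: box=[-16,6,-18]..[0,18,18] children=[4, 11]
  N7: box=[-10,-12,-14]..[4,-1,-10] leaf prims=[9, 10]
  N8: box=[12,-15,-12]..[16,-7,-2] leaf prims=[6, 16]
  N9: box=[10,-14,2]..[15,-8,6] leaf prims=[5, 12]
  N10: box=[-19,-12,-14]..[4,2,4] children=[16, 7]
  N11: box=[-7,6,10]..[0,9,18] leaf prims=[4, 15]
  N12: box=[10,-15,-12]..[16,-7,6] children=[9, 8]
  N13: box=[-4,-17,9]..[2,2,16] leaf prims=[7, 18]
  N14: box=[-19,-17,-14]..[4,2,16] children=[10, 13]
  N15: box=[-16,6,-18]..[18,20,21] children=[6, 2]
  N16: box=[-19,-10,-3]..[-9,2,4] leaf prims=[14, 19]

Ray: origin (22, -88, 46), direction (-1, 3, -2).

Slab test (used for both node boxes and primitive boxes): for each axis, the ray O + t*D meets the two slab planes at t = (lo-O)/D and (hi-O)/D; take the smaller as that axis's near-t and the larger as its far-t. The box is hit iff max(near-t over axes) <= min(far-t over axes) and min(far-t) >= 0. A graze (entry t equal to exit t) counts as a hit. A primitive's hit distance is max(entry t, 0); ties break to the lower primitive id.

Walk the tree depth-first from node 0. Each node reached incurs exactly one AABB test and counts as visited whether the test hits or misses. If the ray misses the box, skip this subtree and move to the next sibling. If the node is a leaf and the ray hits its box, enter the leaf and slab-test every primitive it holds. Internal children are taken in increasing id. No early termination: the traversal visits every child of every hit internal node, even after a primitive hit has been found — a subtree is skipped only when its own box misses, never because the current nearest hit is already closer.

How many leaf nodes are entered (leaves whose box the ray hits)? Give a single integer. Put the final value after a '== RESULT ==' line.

Traverse from the root:
N0 x:[4,41] y:[71/3,36] z:[25/2,32] -> hit [71/3,32], descend [5, 15]
  N5 x:[6,41] y:[71/3,30] z:[15,30] -> hit [71/3,30], descend [12, 14]
    N12 x:[6,12] y:[73/3,27] z:[20,29] -> miss, prune
    N14 x:[18,41] y:[71/3,30] z:[15,30] -> hit [71/3,30], descend [10, 13]
      N10 x:[18,41] y:[76/3,30] z:[21,30] -> hit [76/3,30], descend [7, 16]
        N7 x:[18,32] y:[76/3,29] z:[28,30] -> hit [28,29] leaf, test {P9(miss), P10(miss)}
        N16 x:[31,41] y:[26,30] z:[21,49/2] -> miss, prune
      N13 x:[20,26] y:[71/3,30] z:[15,37/2] -> miss, prune
  N15 x:[4,38] y:[94/3,36] z:[25/2,32] -> hit [94/3,32], descend [2, 6]
    N2 x:[4,17] y:[33,36] z:[25/2,57/2] -> miss, prune
    N6 x:[22,38] y:[94/3,106/3] z:[14,32] -> hit [94/3,32], descend [4, 11]
      N4 x:[28,38] y:[95/3,106/3] z:[45/2,32] -> hit [95/3,32] leaf, test {P0(miss), P11(miss), P13@t=95/3}
      N11 x:[22,29] y:[94/3,97/3] z:[14,18] -> miss, prune

13 AABB tests over nodes [0, 5, 12, 14, 10, 7, 16, 13, 15, 2, 6, 4, 11]; 2 leaves entered; closest P13.

== RESULT ==
2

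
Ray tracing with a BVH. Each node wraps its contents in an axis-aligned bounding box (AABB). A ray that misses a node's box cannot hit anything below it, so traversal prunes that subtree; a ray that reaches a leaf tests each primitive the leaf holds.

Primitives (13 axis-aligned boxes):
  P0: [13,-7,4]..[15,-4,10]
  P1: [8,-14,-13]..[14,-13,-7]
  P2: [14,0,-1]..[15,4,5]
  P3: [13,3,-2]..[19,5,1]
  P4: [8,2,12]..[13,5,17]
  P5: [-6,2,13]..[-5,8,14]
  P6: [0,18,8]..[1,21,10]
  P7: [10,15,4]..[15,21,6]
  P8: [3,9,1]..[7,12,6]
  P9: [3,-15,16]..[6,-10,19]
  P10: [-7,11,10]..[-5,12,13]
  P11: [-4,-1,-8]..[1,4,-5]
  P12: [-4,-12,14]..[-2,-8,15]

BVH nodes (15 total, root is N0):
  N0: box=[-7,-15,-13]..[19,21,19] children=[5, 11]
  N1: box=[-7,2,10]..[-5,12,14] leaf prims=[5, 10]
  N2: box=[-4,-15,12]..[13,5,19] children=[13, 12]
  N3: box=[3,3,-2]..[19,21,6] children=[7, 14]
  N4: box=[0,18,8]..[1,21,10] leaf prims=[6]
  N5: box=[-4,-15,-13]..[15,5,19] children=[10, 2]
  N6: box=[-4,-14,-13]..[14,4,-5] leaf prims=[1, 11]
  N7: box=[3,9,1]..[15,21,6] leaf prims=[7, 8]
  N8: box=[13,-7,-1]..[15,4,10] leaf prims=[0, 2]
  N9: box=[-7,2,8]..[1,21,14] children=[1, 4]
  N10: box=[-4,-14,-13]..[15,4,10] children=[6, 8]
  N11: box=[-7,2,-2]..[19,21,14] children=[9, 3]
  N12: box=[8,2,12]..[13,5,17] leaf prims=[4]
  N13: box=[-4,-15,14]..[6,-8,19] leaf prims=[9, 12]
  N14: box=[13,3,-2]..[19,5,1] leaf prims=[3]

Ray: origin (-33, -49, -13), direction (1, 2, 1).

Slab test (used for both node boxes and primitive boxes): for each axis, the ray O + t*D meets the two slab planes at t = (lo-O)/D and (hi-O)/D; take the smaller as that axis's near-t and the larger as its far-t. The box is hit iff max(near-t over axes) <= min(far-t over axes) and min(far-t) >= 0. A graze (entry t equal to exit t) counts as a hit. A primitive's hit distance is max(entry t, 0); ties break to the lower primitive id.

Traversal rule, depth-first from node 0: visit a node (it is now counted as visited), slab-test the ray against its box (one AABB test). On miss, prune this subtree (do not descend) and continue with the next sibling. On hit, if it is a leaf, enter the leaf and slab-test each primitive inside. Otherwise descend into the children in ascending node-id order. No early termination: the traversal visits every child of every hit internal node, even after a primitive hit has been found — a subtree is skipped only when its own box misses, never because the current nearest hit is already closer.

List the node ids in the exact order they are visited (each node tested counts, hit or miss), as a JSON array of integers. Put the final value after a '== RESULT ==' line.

Traverse from the root:
N0 x:[26,52] y:[17,35] z:[0,32] -> hit [26,32], descend [5, 11]
  N5 x:[29,48] y:[17,27] z:[0,32] -> miss, prune
  N11 x:[26,52] y:[51/2,35] z:[11,27] -> hit [26,27], descend [3, 9]
    N3 x:[36,52] y:[26,35] z:[11,19] -> miss, prune
    N9 x:[26,34] y:[51/2,35] z:[21,27] -> hit [26,27], descend [1, 4]
      N1 x:[26,28] y:[51/2,61/2] z:[23,27] -> hit [26,27] leaf, test {P5@t=27, P10(miss)}
      N4 x:[33,34] y:[67/2,35] z:[21,23] -> miss, prune

Summary -> nodes [0, 5, 11, 3, 9, 1, 4]; box-tests=7; leaf-entries=1; first=P5

== RESULT ==
[0, 5, 11, 3, 9, 1, 4]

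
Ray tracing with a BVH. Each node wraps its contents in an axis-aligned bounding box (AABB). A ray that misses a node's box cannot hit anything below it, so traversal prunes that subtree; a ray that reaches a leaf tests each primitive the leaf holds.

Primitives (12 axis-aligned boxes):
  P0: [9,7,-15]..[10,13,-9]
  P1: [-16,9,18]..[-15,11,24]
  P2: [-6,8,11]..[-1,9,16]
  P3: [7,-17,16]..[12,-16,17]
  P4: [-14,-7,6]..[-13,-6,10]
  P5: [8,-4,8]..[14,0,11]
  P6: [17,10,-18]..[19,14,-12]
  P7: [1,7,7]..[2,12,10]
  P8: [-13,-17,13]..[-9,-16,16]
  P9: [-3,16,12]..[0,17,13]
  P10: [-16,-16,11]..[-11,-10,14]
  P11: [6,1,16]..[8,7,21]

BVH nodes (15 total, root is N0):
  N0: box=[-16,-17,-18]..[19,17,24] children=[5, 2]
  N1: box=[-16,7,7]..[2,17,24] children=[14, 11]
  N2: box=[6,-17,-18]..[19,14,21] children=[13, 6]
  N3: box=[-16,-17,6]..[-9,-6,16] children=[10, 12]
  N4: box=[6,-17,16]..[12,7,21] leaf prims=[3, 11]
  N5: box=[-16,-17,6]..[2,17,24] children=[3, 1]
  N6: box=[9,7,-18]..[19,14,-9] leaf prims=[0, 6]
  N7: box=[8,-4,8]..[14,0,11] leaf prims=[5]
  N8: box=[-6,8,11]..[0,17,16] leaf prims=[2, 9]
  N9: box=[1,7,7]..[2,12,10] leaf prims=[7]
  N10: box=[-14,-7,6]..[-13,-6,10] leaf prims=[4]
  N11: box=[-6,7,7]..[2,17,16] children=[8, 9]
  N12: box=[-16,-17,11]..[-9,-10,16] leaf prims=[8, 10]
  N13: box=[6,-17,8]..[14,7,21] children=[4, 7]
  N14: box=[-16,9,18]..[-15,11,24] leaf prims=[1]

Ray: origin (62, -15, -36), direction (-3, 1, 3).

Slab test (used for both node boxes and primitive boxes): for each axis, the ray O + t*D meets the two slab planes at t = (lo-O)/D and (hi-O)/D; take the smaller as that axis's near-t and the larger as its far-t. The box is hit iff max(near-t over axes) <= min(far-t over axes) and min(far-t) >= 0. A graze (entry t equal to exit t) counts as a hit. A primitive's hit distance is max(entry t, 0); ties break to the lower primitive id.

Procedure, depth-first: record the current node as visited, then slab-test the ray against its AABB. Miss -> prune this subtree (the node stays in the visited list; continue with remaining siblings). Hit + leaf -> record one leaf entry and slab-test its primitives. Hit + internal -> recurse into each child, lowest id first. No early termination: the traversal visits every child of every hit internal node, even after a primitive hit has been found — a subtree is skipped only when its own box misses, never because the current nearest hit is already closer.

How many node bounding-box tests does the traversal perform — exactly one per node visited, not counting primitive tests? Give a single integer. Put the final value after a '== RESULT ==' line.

Trace the traversal:
N0 x:[43/3,26] y:[-2,32] z:[6,20] -> hit [43/3,20], descend [2, 5]
  N2 x:[43/3,56/3] y:[-2,29] z:[6,19] -> hit [43/3,56/3], descend [6, 13]
    N6 x:[43/3,53/3] y:[22,29] z:[6,9] -> miss, prune
    N13 x:[16,56/3] y:[-2,22] z:[44/3,19] -> hit [16,56/3], descend [4, 7]
      N4 x:[50/3,56/3] y:[-2,22] z:[52/3,19] -> hit [52/3,56/3] leaf, test {P3(miss), P11@t=18}
      N7 x:[16,18] y:[11,15] z:[44/3,47/3] -> miss, prune
  N5 x:[20,26] y:[-2,32] z:[14,20] -> hit [20,20], descend [1, 3]
    N1 x:[20,26] y:[22,32] z:[43/3,20] -> miss, prune
    N3 x:[71/3,26] y:[-2,9] z:[14,52/3] -> miss, prune

order=[0, 2, 6, 13, 4, 7, 5, 1, 3]  |boxes|=9  |leaves|=1  hit=P11

== RESULT ==
9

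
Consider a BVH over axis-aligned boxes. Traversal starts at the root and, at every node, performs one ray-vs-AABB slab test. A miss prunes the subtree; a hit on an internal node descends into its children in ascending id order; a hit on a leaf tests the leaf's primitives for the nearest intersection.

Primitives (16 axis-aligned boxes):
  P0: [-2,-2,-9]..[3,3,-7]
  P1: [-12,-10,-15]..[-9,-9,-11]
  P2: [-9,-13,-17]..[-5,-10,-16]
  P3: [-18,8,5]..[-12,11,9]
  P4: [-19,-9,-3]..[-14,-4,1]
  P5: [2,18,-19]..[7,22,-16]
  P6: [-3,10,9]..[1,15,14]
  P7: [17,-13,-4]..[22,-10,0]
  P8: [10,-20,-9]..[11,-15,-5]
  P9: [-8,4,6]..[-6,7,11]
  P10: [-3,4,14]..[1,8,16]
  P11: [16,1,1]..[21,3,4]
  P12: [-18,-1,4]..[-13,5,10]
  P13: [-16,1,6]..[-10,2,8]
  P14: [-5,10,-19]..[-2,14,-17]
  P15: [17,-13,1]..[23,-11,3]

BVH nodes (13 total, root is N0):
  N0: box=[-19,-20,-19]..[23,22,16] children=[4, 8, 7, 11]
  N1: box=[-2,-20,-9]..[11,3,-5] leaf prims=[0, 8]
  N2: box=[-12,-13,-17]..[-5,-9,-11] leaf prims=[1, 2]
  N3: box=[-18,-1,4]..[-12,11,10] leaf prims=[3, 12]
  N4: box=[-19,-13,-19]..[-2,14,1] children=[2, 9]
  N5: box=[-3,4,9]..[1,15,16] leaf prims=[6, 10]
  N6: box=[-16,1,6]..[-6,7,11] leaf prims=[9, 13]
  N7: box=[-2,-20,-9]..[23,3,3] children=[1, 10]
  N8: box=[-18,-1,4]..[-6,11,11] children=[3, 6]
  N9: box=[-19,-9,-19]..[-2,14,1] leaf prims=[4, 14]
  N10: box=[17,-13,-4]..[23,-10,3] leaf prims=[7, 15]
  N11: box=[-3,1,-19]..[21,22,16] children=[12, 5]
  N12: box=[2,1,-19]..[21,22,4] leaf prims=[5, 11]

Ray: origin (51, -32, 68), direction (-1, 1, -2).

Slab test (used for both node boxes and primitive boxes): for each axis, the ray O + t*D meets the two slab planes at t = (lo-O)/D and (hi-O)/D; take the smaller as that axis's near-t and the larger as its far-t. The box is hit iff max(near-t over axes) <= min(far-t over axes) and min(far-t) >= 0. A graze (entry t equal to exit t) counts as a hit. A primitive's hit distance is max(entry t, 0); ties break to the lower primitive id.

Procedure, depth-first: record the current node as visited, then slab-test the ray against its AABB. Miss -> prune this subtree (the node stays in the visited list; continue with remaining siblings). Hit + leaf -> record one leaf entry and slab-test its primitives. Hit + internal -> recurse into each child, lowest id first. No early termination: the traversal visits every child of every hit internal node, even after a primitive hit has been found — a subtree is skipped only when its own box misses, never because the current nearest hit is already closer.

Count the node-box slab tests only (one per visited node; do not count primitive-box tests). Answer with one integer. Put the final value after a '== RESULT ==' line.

Traverse from the root:
N0 x:[28,70] y:[12,54] z:[26,87/2] -> hit [28,87/2], descend [4, 7, 8, 11]
  N4 x:[53,70] y:[19,46] z:[67/2,87/2] -> miss, prune
  N7 x:[28,53] y:[12,35] z:[65/2,77/2] -> hit [65/2,35], descend [1, 10]
    N1 x:[40,53] y:[12,35] z:[73/2,77/2] -> miss, prune
    N10 x:[28,34] y:[19,22] z:[65/2,36] -> miss, prune
  N8 x:[57,69] y:[31,43] z:[57/2,32] -> miss, prune
  N11 x:[30,54] y:[33,54] z:[26,87/2] -> hit [33,87/2], descend [5, 12]
    N5 x:[50,54] y:[36,47] z:[26,59/2] -> miss, prune
    N12 x:[30,49] y:[33,54] z:[32,87/2] -> hit [33,87/2] leaf, test {P5(miss), P11@t=33}

order=[0, 4, 7, 1, 10, 8, 11, 5, 12]  |boxes|=9  |leaves|=1  hit=P11

== RESULT ==
9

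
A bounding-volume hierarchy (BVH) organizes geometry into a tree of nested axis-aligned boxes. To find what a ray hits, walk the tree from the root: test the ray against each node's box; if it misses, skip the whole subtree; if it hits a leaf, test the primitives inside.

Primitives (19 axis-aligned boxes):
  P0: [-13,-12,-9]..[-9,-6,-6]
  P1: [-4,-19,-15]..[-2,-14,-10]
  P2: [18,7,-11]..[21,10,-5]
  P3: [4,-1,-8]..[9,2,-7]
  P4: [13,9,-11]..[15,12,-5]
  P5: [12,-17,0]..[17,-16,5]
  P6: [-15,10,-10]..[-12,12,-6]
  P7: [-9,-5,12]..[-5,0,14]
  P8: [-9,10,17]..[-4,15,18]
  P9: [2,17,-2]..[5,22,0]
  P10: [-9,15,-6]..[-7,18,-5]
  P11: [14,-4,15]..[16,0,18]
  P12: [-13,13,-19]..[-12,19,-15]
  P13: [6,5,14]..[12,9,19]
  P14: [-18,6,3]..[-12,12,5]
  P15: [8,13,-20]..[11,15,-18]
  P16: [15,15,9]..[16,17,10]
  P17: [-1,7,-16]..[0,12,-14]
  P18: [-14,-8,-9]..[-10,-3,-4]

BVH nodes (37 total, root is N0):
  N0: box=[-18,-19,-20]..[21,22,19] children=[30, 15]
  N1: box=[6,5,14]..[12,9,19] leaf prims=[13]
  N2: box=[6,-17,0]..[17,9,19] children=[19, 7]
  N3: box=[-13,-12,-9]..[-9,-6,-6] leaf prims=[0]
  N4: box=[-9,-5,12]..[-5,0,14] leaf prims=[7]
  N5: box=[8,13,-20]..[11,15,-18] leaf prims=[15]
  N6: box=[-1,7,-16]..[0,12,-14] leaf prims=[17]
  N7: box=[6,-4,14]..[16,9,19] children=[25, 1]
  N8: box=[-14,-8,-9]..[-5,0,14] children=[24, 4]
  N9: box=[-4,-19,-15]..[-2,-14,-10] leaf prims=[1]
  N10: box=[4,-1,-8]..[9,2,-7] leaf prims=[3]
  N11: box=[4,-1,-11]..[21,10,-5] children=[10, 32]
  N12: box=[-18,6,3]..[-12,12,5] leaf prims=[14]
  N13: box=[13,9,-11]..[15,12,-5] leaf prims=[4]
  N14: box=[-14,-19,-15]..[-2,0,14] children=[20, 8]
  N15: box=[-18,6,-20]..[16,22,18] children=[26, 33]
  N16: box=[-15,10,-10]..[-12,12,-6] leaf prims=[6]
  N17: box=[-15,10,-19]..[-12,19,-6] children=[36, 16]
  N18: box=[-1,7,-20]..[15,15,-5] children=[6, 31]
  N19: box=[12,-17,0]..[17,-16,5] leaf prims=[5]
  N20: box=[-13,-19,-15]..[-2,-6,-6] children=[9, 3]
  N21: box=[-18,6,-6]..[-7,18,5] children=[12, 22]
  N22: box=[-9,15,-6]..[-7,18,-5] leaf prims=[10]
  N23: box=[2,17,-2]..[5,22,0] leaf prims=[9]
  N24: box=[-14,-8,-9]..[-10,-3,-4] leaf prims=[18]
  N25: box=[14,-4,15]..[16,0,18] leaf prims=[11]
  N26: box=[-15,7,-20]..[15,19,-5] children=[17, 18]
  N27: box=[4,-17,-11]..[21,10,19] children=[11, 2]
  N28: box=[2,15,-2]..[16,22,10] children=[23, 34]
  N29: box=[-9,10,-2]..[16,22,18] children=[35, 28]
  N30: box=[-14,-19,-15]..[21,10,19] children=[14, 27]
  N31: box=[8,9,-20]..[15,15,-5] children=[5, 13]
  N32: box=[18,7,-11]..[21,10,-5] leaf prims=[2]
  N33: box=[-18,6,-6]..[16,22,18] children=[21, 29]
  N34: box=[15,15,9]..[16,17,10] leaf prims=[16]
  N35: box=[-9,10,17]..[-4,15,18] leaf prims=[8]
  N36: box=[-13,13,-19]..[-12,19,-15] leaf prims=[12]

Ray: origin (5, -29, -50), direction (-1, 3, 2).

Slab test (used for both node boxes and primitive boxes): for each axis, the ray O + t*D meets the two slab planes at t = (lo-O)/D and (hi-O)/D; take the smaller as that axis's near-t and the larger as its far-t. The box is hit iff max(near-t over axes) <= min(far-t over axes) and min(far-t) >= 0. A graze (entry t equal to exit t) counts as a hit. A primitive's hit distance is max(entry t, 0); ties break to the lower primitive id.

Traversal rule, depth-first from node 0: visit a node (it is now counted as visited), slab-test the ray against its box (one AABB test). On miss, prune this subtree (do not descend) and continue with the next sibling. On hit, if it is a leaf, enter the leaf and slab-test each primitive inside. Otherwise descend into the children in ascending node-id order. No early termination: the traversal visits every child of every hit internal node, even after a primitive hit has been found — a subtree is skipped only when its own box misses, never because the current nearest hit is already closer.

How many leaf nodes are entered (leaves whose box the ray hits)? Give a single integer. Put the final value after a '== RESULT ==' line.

Trace the traversal:
N0 x:[-16,23] y:[10/3,17] z:[15,69/2] -> hit [15,17], descend [15, 30]
  N15 x:[-11,23] y:[35/3,17] z:[15,34] -> hit [15,17], descend [26, 33]
    N26 x:[-10,20] y:[12,16] z:[15,45/2] -> hit [15,16], descend [17, 18]
      N17 x:[17,20] y:[13,16] z:[31/2,22] -> miss, prune
      N18 x:[-10,6] y:[12,44/3] z:[15,45/2] -> miss, prune
    N33 x:[-11,23] y:[35/3,17] z:[22,34] -> miss, prune
  N30 x:[-16,19] y:[10/3,13] z:[35/2,69/2] -> miss, prune

7 AABB tests over nodes [0, 15, 26, 17, 18, 33, 30]; 0 leaves entered; closest miss.

== RESULT ==
0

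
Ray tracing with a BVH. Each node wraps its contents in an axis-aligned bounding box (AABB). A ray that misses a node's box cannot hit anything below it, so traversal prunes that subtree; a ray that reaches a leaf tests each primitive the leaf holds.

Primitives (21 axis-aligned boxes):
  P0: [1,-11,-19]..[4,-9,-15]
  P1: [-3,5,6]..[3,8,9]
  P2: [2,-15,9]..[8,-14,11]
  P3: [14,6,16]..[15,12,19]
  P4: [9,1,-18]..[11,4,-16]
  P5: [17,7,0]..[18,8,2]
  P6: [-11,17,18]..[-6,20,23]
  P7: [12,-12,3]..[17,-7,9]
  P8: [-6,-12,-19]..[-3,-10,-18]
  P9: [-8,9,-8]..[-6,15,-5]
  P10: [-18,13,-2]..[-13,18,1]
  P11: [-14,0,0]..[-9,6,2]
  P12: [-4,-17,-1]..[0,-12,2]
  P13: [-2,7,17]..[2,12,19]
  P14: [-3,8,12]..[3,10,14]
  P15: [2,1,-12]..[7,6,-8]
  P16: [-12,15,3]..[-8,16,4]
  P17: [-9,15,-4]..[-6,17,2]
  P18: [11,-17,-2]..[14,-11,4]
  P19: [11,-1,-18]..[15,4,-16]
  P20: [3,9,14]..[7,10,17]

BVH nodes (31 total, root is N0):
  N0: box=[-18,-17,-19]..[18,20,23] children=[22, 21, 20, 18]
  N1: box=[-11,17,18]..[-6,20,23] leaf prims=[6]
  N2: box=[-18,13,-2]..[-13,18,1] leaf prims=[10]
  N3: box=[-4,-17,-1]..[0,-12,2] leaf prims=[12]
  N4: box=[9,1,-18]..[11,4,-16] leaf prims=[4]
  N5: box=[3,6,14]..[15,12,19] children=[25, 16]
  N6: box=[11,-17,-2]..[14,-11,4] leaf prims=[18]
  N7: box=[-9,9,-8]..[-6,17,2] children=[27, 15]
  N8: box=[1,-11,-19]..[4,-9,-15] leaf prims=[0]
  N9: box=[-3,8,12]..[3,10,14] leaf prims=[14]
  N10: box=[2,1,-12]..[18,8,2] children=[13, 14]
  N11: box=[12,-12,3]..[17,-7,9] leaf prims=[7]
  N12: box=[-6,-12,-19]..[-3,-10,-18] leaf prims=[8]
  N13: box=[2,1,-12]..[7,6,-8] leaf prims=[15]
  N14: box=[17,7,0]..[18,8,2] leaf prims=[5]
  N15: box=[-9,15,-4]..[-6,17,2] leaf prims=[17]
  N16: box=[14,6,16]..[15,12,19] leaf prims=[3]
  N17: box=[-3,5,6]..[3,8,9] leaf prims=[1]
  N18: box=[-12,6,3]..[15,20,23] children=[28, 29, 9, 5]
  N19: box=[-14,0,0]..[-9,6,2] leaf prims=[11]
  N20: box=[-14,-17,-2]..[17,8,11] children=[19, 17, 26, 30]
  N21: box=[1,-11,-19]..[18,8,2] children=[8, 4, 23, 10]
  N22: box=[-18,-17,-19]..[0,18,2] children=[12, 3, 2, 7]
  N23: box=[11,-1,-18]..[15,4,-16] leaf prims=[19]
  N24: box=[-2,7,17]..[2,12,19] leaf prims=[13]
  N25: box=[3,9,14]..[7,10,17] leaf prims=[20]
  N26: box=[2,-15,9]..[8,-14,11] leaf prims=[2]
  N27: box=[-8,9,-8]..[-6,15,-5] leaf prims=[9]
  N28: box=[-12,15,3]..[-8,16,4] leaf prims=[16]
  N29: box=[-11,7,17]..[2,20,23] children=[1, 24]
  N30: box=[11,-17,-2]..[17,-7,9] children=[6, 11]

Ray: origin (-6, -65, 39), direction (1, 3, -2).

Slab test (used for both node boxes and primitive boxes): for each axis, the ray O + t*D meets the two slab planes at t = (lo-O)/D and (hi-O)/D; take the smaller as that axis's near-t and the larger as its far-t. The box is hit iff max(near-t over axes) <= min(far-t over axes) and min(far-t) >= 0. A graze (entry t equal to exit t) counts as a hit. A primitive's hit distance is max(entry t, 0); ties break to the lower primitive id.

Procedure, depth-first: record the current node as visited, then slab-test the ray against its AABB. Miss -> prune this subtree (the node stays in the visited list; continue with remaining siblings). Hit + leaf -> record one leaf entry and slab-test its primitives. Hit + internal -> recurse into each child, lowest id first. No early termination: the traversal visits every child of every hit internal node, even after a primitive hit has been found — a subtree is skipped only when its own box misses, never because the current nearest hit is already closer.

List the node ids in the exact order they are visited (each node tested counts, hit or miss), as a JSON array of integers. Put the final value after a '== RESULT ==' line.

Walk:
N0 x:[-12,24] y:[16,85/3] z:[8,29] -> hit [16,24], descend [18, 20, 21, 22]
  N18 x:[-6,21] y:[71/3,85/3] z:[8,18] -> miss, prune
  N20 x:[-8,23] y:[16,73/3] z:[14,41/2] -> hit [16,41/2], descend [17, 19, 26, 30]
    N17 x:[3,9] y:[70/3,73/3] z:[15,33/2] -> miss, prune
    N19 x:[-8,-3] y:[65/3,71/3] z:[37/2,39/2] -> miss, prune
    N26 x:[8,14] y:[50/3,17] z:[14,15] -> miss, prune
    N30 x:[17,23] y:[16,58/3] z:[15,41/2] -> hit [17,58/3], descend [6, 11]
      N6 x:[17,20] y:[16,18] z:[35/2,41/2] -> hit [35/2,18] leaf, test {P18@t=35/2}
      N11 x:[18,23] y:[53/3,58/3] z:[15,18] -> hit [18,18] leaf, test {P7@t=18}
  N21 x:[7,24] y:[18,73/3] z:[37/2,29] -> hit [37/2,24], descend [4, 8, 10, 23]
    N4 x:[15,17] y:[22,23] z:[55/2,57/2] -> miss, prune
    N8 x:[7,10] y:[18,56/3] z:[27,29] -> miss, prune
    N10 x:[8,24] y:[22,73/3] z:[37/2,51/2] -> hit [22,24], descend [13, 14]
      N13 x:[8,13] y:[22,71/3] z:[47/2,51/2] -> miss, prune
      N14 x:[23,24] y:[24,73/3] z:[37/2,39/2] -> miss, prune
    N23 x:[17,21] y:[64/3,23] z:[55/2,57/2] -> miss, prune
  N22 x:[-12,6] y:[16,83/3] z:[37/2,29] -> miss, prune

Visited [0, 18, 20, 17, 19, 26, 30, 6, 11, 21, 4, 8, 10, 13, 14, 23, 22]. Tests: 17 box, 2 leaf. Nearest: P18.

== RESULT ==
[0, 18, 20, 17, 19, 26, 30, 6, 11, 21, 4, 8, 10, 13, 14, 23, 22]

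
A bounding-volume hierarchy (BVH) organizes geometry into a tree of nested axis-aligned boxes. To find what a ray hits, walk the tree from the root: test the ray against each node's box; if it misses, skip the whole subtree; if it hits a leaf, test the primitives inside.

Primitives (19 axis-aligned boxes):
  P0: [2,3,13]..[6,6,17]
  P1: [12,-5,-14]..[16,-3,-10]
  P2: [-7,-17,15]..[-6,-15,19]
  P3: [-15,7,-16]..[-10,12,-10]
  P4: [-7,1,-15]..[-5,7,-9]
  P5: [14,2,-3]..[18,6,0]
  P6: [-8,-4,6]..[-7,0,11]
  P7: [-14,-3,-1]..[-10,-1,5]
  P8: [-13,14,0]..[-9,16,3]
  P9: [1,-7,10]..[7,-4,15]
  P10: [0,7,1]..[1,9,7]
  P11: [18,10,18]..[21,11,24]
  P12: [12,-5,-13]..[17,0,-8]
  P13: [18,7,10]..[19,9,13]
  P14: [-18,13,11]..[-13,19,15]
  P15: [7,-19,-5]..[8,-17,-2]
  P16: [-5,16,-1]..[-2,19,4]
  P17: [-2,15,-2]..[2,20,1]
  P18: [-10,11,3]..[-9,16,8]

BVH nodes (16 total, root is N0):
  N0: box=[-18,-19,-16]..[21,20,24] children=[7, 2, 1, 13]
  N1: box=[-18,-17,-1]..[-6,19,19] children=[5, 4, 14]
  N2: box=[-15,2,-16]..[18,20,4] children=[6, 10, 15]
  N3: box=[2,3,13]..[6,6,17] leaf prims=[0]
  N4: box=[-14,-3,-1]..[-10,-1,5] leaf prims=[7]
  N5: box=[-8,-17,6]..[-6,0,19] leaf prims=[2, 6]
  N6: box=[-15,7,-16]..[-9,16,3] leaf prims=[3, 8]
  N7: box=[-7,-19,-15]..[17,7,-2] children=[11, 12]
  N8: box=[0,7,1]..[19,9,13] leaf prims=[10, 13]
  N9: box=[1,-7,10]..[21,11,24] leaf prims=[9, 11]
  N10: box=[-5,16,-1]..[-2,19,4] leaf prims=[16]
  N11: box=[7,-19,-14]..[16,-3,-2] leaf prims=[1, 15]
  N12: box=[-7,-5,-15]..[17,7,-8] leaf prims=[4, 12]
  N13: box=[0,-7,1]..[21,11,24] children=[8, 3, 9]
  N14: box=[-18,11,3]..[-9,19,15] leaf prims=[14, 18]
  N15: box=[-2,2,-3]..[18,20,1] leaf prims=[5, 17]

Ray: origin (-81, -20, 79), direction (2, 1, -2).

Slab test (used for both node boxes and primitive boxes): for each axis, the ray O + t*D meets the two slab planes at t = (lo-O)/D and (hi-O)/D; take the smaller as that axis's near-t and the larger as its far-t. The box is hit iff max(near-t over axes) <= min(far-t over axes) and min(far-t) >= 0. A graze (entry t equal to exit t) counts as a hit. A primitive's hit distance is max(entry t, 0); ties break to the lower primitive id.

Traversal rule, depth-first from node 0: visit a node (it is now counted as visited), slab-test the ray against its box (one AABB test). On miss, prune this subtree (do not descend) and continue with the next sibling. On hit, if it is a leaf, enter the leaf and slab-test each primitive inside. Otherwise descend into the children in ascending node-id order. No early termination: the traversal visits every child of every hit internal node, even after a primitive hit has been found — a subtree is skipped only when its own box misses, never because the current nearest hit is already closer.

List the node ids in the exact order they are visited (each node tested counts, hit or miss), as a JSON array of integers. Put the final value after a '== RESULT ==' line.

Trace the traversal:
N0 x:[63/2,51] y:[1,40] z:[55/2,95/2] -> hit [63/2,40], descend [1, 2, 7, 13]
  N1 x:[63/2,75/2] y:[3,39] z:[30,40] -> hit [63/2,75/2], descend [4, 5, 14]
    N4 x:[67/2,71/2] y:[17,19] z:[37,40] -> miss, prune
    N5 x:[73/2,75/2] y:[3,20] z:[30,73/2] -> miss, prune
    N14 x:[63/2,36] y:[31,39] z:[32,38] -> hit [32,36] leaf, test {P14@t=33, P18@t=71/2}
  N2 x:[33,99/2] y:[22,40] z:[75/2,95/2] -> hit [75/2,40], descend [6, 10, 15]
    N6 x:[33,36] y:[27,36] z:[38,95/2] -> miss, prune
    N10 x:[38,79/2] y:[36,39] z:[75/2,40] -> hit [38,39] leaf, test {P16@t=38}
    N15 x:[79/2,99/2] y:[22,40] z:[39,41] -> hit [79/2,40] leaf, test {P5(miss), P17@t=79/2}
  N7 x:[37,49] y:[1,27] z:[81/2,47] -> miss, prune
  N13 x:[81/2,51] y:[13,31] z:[55/2,39] -> miss, prune

Visited [0, 1, 4, 5, 14, 2, 6, 10, 15, 7, 13]. Tests: 11 box, 3 leaf. Nearest: P14.

== RESULT ==
[0, 1, 4, 5, 14, 2, 6, 10, 15, 7, 13]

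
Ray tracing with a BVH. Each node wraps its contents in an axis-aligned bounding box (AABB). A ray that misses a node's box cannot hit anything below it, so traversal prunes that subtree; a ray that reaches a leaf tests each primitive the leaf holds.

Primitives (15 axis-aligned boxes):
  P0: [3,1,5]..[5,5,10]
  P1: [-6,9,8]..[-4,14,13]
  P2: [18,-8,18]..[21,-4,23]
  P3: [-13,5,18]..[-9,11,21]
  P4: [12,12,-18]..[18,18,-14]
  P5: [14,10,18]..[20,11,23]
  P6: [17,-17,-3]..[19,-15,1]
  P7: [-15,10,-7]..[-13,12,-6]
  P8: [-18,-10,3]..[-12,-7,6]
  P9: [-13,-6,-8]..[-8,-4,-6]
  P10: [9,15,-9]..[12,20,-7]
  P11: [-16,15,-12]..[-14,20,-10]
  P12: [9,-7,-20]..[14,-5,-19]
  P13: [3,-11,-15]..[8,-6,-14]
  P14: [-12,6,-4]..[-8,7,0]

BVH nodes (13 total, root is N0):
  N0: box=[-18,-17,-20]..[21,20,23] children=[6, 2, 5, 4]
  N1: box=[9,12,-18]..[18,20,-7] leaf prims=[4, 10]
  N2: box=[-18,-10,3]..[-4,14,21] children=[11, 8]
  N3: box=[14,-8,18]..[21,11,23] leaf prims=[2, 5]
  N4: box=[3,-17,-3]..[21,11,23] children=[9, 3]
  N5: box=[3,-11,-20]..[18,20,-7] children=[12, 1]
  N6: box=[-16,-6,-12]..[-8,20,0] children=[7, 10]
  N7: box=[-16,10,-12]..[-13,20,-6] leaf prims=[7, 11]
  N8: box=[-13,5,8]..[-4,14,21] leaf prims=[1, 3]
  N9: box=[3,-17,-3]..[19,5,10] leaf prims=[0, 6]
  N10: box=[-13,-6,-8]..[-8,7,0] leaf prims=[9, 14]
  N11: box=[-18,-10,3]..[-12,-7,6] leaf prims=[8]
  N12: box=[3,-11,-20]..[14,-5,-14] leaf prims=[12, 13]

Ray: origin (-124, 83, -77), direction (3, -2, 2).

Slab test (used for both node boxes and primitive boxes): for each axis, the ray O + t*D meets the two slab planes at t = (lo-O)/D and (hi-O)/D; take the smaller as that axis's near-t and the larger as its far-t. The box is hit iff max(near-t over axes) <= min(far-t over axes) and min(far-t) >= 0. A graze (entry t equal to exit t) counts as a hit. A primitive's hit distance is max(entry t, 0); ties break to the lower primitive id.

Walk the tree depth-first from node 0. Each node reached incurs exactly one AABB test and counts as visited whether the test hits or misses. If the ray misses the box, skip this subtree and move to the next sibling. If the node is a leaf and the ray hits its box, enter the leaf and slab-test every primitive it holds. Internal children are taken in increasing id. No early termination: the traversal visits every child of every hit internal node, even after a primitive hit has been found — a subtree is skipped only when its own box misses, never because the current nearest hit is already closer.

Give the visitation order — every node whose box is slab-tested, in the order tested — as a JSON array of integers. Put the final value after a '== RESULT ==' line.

Trace the traversal:
N0 x:[106/3,145/3] y:[63/2,50] z:[57/2,50] -> hit [106/3,145/3], descend [2, 4, 5, 6]
  N2 x:[106/3,40] y:[69/2,93/2] z:[40,49] -> hit [40,40], descend [8, 11]
    N8 x:[37,40] y:[69/2,39] z:[85/2,49] -> miss, prune
    N11 x:[106/3,112/3] y:[45,93/2] z:[40,83/2] -> miss, prune
  N4 x:[127/3,145/3] y:[36,50] z:[37,50] -> hit [127/3,145/3], descend [3, 9]
    N3 x:[46,145/3] y:[36,91/2] z:[95/2,50] -> miss, prune
    N9 x:[127/3,143/3] y:[39,50] z:[37,87/2] -> hit [127/3,87/2] leaf, test {P0(miss), P6(miss)}
  N5 x:[127/3,142/3] y:[63/2,47] z:[57/2,35] -> miss, prune
  N6 x:[36,116/3] y:[63/2,89/2] z:[65/2,77/2] -> hit [36,77/2], descend [7, 10]
    N7 x:[36,37] y:[63/2,73/2] z:[65/2,71/2] -> miss, prune
    N10 x:[37,116/3] y:[38,89/2] z:[69/2,77/2] -> hit [38,77/2] leaf, test {P9(miss), P14@t=38}

Visited [0, 2, 8, 11, 4, 3, 9, 5, 6, 7, 10]. Tests: 11 box, 2 leaf. Nearest: P14.

== RESULT ==
[0, 2, 8, 11, 4, 3, 9, 5, 6, 7, 10]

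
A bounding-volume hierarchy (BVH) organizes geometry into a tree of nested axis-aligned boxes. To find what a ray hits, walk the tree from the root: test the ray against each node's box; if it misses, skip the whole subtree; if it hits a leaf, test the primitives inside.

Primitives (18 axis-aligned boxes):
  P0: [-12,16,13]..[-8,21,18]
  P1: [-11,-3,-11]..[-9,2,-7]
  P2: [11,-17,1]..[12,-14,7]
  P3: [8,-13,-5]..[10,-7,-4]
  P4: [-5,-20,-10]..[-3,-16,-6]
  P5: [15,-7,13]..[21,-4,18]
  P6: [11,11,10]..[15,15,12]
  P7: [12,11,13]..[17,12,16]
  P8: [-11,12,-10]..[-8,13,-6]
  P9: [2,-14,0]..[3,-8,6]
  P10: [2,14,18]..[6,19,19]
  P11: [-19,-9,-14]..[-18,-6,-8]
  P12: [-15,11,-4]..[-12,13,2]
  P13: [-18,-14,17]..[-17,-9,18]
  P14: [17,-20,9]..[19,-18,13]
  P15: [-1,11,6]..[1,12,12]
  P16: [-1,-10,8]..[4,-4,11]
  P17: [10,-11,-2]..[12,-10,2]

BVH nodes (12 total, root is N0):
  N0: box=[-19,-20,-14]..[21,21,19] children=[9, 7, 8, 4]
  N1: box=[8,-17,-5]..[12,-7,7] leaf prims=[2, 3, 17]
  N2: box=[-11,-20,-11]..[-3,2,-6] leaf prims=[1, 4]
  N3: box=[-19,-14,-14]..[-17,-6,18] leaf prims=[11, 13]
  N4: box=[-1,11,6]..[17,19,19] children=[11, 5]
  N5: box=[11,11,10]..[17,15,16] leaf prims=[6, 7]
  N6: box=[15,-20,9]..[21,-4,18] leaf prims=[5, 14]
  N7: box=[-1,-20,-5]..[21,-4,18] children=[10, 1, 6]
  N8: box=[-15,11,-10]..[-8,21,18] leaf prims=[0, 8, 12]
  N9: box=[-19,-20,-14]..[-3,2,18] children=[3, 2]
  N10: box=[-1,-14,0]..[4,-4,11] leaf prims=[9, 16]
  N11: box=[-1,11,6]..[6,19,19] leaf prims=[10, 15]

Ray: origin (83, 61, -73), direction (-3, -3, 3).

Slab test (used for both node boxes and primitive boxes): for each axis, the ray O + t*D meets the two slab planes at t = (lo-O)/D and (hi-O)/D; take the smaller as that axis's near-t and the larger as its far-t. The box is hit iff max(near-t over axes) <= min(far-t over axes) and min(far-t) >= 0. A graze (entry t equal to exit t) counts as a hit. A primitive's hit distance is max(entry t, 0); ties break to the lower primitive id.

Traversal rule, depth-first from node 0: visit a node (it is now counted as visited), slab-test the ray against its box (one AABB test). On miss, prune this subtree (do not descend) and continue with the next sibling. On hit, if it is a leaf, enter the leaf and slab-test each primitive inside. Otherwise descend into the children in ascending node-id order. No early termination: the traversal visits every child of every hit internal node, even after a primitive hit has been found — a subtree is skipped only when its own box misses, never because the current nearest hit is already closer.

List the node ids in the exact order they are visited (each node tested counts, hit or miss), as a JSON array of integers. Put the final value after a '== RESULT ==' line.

Walk:
N0 x:[62/3,34] y:[40/3,27] z:[59/3,92/3] -> hit [62/3,27], descend [4, 7, 8, 9]
  N4 x:[22,28] y:[14,50/3] z:[79/3,92/3] -> miss, prune
  N7 x:[62/3,28] y:[65/3,27] z:[68/3,91/3] -> hit [68/3,27], descend [1, 6, 10]
    N1 x:[71/3,25] y:[68/3,26] z:[68/3,80/3] -> hit [71/3,25] leaf, test {P2(miss), P3(miss), P17@t=71/3}
    N6 x:[62/3,68/3] y:[65/3,27] z:[82/3,91/3] -> miss, prune
    N10 x:[79/3,28] y:[65/3,25] z:[73/3,28] -> miss, prune
  N8 x:[91/3,98/3] y:[40/3,50/3] z:[21,91/3] -> miss, prune
  N9 x:[86/3,34] y:[59/3,27] z:[59/3,91/3] -> miss, prune

order=[0, 4, 7, 1, 6, 10, 8, 9]  |boxes|=8  |leaves|=1  hit=P17

== RESULT ==
[0, 4, 7, 1, 6, 10, 8, 9]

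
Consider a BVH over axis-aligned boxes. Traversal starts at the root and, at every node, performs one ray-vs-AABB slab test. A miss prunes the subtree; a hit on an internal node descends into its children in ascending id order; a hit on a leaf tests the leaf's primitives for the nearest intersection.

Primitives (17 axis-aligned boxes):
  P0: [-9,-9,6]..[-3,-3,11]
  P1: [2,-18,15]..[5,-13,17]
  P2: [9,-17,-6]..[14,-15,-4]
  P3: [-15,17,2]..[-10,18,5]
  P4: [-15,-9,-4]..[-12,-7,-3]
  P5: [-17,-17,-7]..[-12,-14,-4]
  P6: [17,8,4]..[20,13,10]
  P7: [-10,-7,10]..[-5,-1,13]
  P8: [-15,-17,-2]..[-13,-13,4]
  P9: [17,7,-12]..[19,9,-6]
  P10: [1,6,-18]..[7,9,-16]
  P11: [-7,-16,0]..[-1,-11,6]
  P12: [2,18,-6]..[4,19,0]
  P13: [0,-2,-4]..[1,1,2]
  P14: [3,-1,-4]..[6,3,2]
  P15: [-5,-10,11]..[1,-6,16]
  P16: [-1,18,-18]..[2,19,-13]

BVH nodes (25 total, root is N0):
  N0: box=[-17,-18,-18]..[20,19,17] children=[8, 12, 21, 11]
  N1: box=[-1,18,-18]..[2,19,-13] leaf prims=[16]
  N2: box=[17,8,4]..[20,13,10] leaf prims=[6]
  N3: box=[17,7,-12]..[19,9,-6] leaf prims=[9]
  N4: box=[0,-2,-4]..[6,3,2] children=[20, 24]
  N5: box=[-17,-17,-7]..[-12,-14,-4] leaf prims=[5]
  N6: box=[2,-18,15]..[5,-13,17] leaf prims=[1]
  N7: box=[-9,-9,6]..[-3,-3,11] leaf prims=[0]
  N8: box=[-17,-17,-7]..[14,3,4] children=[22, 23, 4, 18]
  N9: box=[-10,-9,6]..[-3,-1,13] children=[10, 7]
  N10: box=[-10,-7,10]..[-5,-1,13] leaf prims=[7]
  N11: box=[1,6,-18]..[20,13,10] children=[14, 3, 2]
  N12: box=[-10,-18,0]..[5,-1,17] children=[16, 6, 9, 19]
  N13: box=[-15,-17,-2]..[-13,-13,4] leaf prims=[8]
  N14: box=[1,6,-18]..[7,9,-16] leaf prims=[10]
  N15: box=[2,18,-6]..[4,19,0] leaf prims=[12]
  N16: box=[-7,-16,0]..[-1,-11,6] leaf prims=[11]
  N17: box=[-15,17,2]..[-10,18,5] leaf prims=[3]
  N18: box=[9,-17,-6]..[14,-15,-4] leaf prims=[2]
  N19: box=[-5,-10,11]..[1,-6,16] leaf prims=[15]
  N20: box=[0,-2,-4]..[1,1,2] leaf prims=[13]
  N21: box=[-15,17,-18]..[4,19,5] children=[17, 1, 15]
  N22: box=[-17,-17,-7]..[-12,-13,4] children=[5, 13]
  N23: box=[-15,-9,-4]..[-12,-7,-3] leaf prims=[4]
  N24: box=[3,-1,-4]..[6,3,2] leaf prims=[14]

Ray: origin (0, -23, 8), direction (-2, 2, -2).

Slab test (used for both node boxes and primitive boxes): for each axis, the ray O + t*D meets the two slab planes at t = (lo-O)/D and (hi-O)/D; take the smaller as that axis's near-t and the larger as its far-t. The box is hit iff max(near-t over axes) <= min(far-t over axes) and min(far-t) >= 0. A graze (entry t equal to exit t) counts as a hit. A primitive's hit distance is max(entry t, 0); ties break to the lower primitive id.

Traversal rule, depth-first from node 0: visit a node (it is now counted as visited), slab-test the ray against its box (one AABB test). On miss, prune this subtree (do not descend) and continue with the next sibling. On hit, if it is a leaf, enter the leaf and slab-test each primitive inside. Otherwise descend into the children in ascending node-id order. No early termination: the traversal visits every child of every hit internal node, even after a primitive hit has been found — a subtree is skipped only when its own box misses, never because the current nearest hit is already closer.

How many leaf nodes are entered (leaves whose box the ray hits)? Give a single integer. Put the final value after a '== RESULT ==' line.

Walk:
N0 x:[-10,17/2] y:[5/2,21] z:[-9/2,13] -> hit [5/2,17/2], descend [8, 11, 12, 21]
  N8 x:[-7,17/2] y:[3,13] z:[2,15/2] -> hit [3,15/2], descend [4, 18, 22, 23]
    N4 x:[-3,0] y:[21/2,13] z:[3,6] -> miss, prune
    N18 x:[-7,-9/2] y:[3,4] z:[6,7] -> miss, prune
    N22 x:[6,17/2] y:[3,5] z:[2,15/2] -> miss, prune
    N23 x:[6,15/2] y:[7,8] z:[11/2,6] -> miss, prune
  N11 x:[-10,-1/2] y:[29/2,18] z:[-1,13] -> miss, prune
  N12 x:[-5/2,5] y:[5/2,11] z:[-9/2,4] -> hit [5/2,4], descend [6, 9, 16, 19]
    N6 x:[-5/2,-1] y:[5/2,5] z:[-9/2,-7/2] -> miss, prune
    N9 x:[3/2,5] y:[7,11] z:[-5/2,1] -> miss, prune
    N16 x:[1/2,7/2] y:[7/2,6] z:[1,4] -> hit [7/2,7/2] leaf, test {P11@t=7/2}
    N19 x:[-1/2,5/2] y:[13/2,17/2] z:[-4,-3/2] -> miss, prune
  N21 x:[-2,15/2] y:[20,21] z:[3/2,13] -> miss, prune

order=[0, 8, 4, 18, 22, 23, 11, 12, 6, 9, 16, 19, 21]  |boxes|=13  |leaves|=1  hit=P11

== RESULT ==
1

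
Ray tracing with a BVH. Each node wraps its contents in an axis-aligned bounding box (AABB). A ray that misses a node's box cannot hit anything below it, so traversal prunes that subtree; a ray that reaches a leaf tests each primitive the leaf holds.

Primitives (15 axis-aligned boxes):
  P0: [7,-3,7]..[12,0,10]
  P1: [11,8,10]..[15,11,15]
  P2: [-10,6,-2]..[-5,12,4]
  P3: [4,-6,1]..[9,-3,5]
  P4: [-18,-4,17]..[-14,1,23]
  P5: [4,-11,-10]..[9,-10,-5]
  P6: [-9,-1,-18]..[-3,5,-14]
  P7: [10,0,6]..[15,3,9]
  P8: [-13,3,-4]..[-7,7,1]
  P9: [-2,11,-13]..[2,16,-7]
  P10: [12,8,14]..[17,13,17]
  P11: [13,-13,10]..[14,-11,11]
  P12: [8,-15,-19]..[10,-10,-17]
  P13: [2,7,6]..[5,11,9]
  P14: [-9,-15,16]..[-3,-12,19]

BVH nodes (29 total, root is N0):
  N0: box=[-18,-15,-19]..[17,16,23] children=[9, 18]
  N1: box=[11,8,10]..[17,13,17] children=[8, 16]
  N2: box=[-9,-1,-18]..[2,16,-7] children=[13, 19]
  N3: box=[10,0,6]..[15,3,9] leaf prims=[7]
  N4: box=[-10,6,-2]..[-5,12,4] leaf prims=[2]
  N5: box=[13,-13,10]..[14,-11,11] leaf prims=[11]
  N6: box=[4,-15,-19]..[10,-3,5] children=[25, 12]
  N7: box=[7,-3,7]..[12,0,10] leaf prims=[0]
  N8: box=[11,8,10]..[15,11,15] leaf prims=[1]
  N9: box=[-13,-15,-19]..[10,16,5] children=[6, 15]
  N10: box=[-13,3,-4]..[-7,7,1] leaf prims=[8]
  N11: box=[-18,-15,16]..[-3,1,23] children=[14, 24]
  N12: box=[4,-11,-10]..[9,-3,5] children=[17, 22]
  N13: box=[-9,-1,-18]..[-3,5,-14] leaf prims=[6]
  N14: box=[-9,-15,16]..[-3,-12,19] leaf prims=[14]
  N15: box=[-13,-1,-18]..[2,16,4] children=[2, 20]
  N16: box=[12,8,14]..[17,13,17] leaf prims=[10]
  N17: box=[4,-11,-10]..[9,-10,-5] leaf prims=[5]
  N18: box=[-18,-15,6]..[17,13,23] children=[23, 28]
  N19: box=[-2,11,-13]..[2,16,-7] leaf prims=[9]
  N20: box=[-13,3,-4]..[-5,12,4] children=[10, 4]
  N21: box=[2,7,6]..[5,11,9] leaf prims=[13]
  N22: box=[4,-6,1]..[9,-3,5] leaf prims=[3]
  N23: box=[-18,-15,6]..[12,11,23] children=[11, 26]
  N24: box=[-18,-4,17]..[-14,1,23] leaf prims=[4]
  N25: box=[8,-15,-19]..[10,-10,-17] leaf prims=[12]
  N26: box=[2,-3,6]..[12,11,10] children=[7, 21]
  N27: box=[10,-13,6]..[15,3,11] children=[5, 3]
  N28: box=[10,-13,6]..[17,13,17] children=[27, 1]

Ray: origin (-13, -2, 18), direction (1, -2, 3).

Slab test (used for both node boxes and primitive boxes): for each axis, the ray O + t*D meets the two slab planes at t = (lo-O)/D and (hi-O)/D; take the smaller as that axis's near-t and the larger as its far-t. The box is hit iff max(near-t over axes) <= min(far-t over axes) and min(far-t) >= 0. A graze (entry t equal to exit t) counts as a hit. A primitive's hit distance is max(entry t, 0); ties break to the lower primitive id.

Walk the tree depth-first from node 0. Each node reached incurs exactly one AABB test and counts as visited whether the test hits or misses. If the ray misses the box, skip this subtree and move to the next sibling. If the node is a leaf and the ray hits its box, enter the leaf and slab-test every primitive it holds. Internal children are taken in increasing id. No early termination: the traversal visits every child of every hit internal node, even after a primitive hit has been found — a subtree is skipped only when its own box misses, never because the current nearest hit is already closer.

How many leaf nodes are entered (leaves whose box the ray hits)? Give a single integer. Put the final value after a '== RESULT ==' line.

Trace the traversal:
N0 x:[-5,30] y:[-9,13/2] z:[-37/3,5/3] -> hit [-5,5/3], descend [9, 18]
  N9 x:[0,23] y:[-9,13/2] z:[-37/3,-13/3] -> miss, prune
  N18 x:[-5,30] y:[-15/2,13/2] z:[-4,5/3] -> hit [-4,5/3], descend [23, 28]
    N23 x:[-5,25] y:[-13/2,13/2] z:[-4,5/3] -> hit [-4,5/3], descend [11, 26]
      N11 x:[-5,10] y:[-3/2,13/2] z:[-2/3,5/3] -> hit [-2/3,5/3], descend [14, 24]
        N14 x:[4,10] y:[5,13/2] z:[-2/3,1/3] -> miss, prune
        N24 x:[-5,-1] y:[-3/2,1] z:[-1/3,5/3] -> miss, prune
      N26 x:[15,25] y:[-13/2,1/2] z:[-4,-8/3] -> miss, prune
    N28 x:[23,30] y:[-15/2,11/2] z:[-4,-1/3] -> miss, prune

Summary -> nodes [0, 9, 18, 23, 11, 14, 24, 26, 28]; box-tests=9; leaf-entries=0; first=miss

== RESULT ==
0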